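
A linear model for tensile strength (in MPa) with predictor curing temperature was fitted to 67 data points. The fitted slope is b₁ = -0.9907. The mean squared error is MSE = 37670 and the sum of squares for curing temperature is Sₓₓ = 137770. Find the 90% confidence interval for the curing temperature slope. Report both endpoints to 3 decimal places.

(-1.863, -0.118)

SE(b₁) = √(MSE/Sₓₓ) = √(37670/137770) = 0.522902.
df = n − 2 = 65.
t* = t_{0.05, 65} = 1.668636.
Margin = t* × SE = 1.668636 × 0.522902 = 0.87253.
CI: -0.9907 ± 0.87253 → (-1.863, -0.118).
With 90% confidence, each one-unit increase in curing temperature is associated with a change of between -1.863 and -0.118 MPa in tensile strength.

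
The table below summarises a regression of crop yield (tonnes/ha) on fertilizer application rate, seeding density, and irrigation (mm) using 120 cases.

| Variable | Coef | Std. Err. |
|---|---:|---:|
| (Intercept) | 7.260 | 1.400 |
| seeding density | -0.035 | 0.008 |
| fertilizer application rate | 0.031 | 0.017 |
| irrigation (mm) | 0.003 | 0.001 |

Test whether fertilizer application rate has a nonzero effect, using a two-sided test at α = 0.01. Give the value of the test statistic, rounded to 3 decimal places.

Read off: b = 0.031, SE = 0.017 for fertilizer application rate.
H₀: β₁ = 0 vs H₁: β₁ ≠ 0.
t = 0.031 / 0.017 = 1.824.
df = n − k − 1 = 120 − 3 − 1 = 116.
Two-sided p ≈ 0.0708, which is ≥ 0.01, so fail to reject H₀.
The data do not give significant evidence of an association between fertilizer application rate and crop yield, after adjusting for the other predictors.

t = 1.824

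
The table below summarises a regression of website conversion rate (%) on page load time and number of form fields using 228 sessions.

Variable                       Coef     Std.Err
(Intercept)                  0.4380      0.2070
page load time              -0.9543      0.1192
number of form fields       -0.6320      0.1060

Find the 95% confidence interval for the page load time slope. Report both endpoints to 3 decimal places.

(-1.189, -0.719)

Read off: b = -0.9543, SE = 0.1192 for page load time.
df = n − k − 1 = 228 − 2 − 1 = 225.
t* = t_{0.025, 225} = 1.970563.
Margin = t* × SE = 1.970563 × 0.1192 = 0.23489.
CI: -0.9543 ± 0.23489 → (-1.189, -0.719).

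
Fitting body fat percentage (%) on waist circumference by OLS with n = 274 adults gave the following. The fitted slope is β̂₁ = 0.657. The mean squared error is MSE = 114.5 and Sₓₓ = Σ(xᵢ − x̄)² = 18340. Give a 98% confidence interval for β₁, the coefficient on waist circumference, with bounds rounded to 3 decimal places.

SE(β̂₁) = √(MSE/Sₓₓ) = √(114.5/18340) = 0.0790138.
df = n − 2 = 272.
t* = t_{0.01, 272} = 2.340135.
Margin = t* × SE = 2.340135 × 0.0790138 = 0.18490.
CI: 0.657 ± 0.18490 → (0.472, 0.842).
With 98% confidence, each one-unit increase in waist circumference is associated with a change of between 0.472 and 0.842 % in body fat percentage.

(0.472, 0.842)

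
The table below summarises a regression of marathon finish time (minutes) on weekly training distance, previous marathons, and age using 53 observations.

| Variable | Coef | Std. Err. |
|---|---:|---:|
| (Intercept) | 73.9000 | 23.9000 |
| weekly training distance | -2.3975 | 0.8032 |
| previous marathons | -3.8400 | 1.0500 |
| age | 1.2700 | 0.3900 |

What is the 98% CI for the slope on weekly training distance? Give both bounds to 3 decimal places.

Read off: b = -2.3975, SE = 0.8032 for weekly training distance.
df = n − k − 1 = 53 − 3 − 1 = 49.
t* = t_{0.01, 49} = 2.404892.
Margin = t* × SE = 2.404892 × 0.8032 = 1.93161.
CI: -2.3975 ± 1.93161 → (-4.329, -0.466).

(-4.329, -0.466)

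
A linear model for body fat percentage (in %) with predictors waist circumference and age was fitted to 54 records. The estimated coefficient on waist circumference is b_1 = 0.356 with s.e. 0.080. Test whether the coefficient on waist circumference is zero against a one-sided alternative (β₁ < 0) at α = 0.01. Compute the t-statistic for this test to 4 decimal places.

H₀: β₁ = 0 vs H₁: β₁ < 0.
t = (b_1 − β₁⁰)/SE = 0.356 / 0.080 = 4.4500.
df = n − k − 1 = 54 − 2 − 1 = 51.
One-sided p ≈ 1.0000, which is ≥ 0.01, so fail to reject H₀.
The data do not give significant evidence that the true slope on waist circumference is negative, holding the other predictors fixed.

t = 4.4500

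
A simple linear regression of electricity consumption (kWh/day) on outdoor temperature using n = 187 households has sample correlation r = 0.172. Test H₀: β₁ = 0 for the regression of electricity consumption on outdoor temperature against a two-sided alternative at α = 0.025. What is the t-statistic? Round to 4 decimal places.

t = r·√(n − 2)/√(1 − r²) = 0.172·√185/√0.970416 = 2.3748.
df = n − 2 = 185.
Two-sided p ≈ 0.0186, which is < 0.025, so reject H₀.
There is evidence of a linear association between outdoor temperature and electricity consumption.

t = 2.3748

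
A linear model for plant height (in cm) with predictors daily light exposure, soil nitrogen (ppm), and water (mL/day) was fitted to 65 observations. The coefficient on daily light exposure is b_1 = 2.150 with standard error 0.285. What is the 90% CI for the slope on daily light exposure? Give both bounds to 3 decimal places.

(1.674, 2.626)

df = n − k − 1 = 65 − 3 − 1 = 61.
t* = t_{0.05, 61} = 1.670219.
Margin = t* × SE = 1.670219 × 0.285 = 0.47601.
CI: 2.150 ± 0.47601 → (1.674, 2.626).
With 90% confidence, each one-unit increase in daily light exposure is associated with a change of between 1.674 and 2.626 cm in plant height, holding the other predictors fixed.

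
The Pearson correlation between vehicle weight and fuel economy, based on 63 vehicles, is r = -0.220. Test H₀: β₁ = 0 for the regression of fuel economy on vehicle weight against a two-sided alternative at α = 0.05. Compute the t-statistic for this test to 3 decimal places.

t = r·√(n − 2)/√(1 − r²) = -0.220·√61/√0.9516 = -1.761.
df = n − 2 = 61.
Two-sided p ≈ 0.0832, which is ≥ 0.05, so fail to reject H₀.
The data do not give significant evidence of a linear association between vehicle weight and fuel economy.

t = -1.761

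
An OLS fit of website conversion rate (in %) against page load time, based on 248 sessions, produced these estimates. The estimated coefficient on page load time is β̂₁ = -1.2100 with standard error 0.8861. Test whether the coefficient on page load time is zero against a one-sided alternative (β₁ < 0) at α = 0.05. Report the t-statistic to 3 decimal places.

H₀: β₁ = 0 vs H₁: β₁ < 0.
t = (β̂₁ − β₁⁰)/SE = -1.2100 / 0.8861 = -1.366.
df = n − 2 = 248 − 2 = 246.
One-sided p ≈ 0.0867, which is ≥ 0.05, so fail to reject H₀.
The data do not give significant evidence that the true slope on page load time is negative.

t = -1.366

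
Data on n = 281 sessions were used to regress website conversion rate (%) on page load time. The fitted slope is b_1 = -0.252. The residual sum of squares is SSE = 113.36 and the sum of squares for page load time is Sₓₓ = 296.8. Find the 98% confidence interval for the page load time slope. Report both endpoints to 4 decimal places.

MSE = SSE/(n − 2) = 113.36/279 = 0.406308.
SE(b_1) = √(MSE/Sₓₓ) = √(0.406308/296.8) = 0.0369995.
df = n − 2 = 279.
t* = t_{0.01, 279} = 2.339788.
Margin = t* × SE = 2.339788 × 0.0369995 = 0.086571.
CI: -0.252 ± 0.086571 → (-0.3386, -0.1654).
With 98% confidence, each one-unit increase in page load time is associated with a change of between -0.3386 and -0.1654 % in website conversion rate.

(-0.3386, -0.1654)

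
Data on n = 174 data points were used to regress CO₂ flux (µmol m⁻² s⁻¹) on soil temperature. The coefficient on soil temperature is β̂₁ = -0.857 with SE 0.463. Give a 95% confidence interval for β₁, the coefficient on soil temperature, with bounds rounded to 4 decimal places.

(-1.7709, 0.0569)

df = n − 2 = 174 − 2 = 172.
t* = t_{0.025, 172} = 1.973852.
Margin = t* × SE = 1.973852 × 0.463 = 0.913894.
CI: -0.857 ± 0.913894 → (-1.7709, 0.0569).
With 95% confidence, each one-unit increase in soil temperature is associated with a change of between -1.7709 and 0.0569 µmol m⁻² s⁻¹ in CO₂ flux.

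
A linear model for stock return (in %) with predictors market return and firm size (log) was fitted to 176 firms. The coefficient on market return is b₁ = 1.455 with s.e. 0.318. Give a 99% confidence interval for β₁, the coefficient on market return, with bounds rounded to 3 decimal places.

df = n − k − 1 = 176 − 2 − 1 = 173.
t* = t_{0.005, 173} = 2.604546.
Margin = t* × SE = 2.604546 × 0.318 = 0.82825.
CI: 1.455 ± 0.82825 → (0.627, 2.283).
With 99% confidence, each one-unit increase in market return is associated with a change of between 0.627 and 2.283 % in stock return, holding the other predictors fixed.

(0.627, 2.283)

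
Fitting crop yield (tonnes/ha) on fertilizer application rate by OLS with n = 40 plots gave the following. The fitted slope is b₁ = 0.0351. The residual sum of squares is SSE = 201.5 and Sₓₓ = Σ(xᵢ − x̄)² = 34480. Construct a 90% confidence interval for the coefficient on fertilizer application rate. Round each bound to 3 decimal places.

(0.014, 0.056)

MSE = SSE/(n − 2) = 201.5/38 = 5.30263.
SE(b₁) = √(MSE/Sₓₓ) = √(5.30263/34480) = 0.0124012.
df = n − 2 = 38.
t* = t_{0.05, 38} = 1.685954.
Margin = t* × SE = 1.685954 × 0.0124012 = 0.02091.
CI: 0.0351 ± 0.02091 → (0.014, 0.056).
With 90% confidence, each one-unit increase in fertilizer application rate is associated with a change of between 0.014 and 0.056 tonnes/ha in crop yield.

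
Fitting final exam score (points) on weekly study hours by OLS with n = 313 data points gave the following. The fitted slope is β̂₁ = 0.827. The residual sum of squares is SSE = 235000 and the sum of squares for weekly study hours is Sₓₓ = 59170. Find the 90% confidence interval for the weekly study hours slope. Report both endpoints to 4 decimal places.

(0.6406, 1.0134)

MSE = SSE/(n − 2) = 235000/311 = 755.627.
SE(β̂₁) = √(MSE/Sₓₓ) = √(755.627/59170) = 0.113006.
df = n − 2 = 311.
t* = t_{0.05, 311} = 1.649768.
Margin = t* × SE = 1.649768 × 0.113006 = 0.186434.
CI: 0.827 ± 0.186434 → (0.6406, 1.0134).
With 90% confidence, each one-unit increase in weekly study hours is associated with a change of between 0.6406 and 1.0134 points in final exam score.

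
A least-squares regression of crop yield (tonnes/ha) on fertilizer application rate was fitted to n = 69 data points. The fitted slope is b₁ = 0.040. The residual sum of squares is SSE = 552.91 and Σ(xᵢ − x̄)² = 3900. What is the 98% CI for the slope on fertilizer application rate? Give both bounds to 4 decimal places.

MSE = SSE/(n − 2) = 552.91/67 = 8.25239.
SE(b₁) = √(MSE/Sₓₓ) = √(8.25239/3900) = 0.046.
df = n − 2 = 67.
t* = t_{0.01, 67} = 2.383302.
Margin = t* × SE = 2.383302 × 0.046 = 0.109632.
CI: 0.040 ± 0.109632 → (-0.0696, 0.1496).
With 98% confidence, each one-unit increase in fertilizer application rate is associated with a change of between -0.0696 and 0.1496 tonnes/ha in crop yield.

(-0.0696, 0.1496)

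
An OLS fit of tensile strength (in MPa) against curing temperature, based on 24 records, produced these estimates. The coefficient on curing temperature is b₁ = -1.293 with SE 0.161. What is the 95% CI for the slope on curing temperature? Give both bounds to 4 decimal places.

df = n − 2 = 24 − 2 = 22.
t* = t_{0.025, 22} = 2.073873.
Margin = t* × SE = 2.073873 × 0.161 = 0.333894.
CI: -1.293 ± 0.333894 → (-1.6269, -0.9591).
With 95% confidence, each one-unit increase in curing temperature is associated with a change of between -1.6269 and -0.9591 MPa in tensile strength.

(-1.6269, -0.9591)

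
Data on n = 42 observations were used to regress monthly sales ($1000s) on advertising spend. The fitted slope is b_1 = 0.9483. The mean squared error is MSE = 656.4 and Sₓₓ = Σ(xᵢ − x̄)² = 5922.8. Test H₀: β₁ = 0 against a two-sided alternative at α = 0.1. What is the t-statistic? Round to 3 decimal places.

SE(b_1) = √(MSE/Sₓₓ) = √(656.4/5922.8) = 0.332905.
t = 0.9483 / 0.332905 = 2.849.
df = n − 2 = 40.
Two-sided p ≈ 0.0069, which is < 0.1, so reject H₀.
There is evidence that advertising spend is associated with monthly sales.

t = 2.849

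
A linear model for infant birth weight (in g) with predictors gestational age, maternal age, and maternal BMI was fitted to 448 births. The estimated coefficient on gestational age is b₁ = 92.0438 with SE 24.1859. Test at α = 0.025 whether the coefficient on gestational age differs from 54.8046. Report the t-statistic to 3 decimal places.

H₀: β₁ = 54.8046 vs H₁: β₁ ≠ 54.8046.
t = (b₁ − β₁⁰)/SE = (92.0438 − 54.8046) / 24.1859 = 1.540.
df = n − k − 1 = 448 − 3 − 1 = 444.
Two-sided p ≈ 0.1243, which is ≥ 0.025, so fail to reject H₀.
The data are consistent with a true slope of 54.8046 g per unit of gestational age, holding the other predictors fixed.

t = 1.540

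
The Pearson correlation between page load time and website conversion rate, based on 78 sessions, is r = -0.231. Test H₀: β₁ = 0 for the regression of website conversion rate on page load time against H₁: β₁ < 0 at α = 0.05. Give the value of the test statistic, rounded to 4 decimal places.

t = -2.0698

t = r·√(n − 2)/√(1 − r²) = -0.231·√76/√0.946639 = -2.0698.
df = n − 2 = 76.
One-sided p ≈ 0.0209, which is < 0.05, so reject H₀.
There is evidence of a linear association between page load time and website conversion rate.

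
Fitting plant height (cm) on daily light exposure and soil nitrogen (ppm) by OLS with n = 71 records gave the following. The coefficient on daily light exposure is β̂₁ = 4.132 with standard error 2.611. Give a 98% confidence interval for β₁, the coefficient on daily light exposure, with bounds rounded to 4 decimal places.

df = n − k − 1 = 71 − 2 − 1 = 68.
t* = t_{0.01, 68} = 2.382446.
Margin = t* × SE = 2.382446 × 2.611 = 6.220566.
CI: 4.132 ± 6.220566 → (-2.0886, 10.3526).
With 98% confidence, each one-unit increase in daily light exposure is associated with a change of between -2.0886 and 10.3526 cm in plant height, holding the other predictors fixed.

(-2.0886, 10.3526)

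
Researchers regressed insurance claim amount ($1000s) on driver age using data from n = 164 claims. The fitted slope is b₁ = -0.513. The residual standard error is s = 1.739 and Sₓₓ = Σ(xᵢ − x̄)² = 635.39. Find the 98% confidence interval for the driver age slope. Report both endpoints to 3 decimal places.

SE(b₁) = s/√Sₓₓ = 1.739/√635.39 = 0.0689889.
df = n − 2 = 162.
t* = t_{0.01, 162} = 2.349586.
Margin = t* × SE = 2.349586 × 0.0689889 = 0.16210.
CI: -0.513 ± 0.16210 → (-0.675, -0.351).
With 98% confidence, each one-unit increase in driver age is associated with a change of between -0.675 and -0.351 $1000s in insurance claim amount.

(-0.675, -0.351)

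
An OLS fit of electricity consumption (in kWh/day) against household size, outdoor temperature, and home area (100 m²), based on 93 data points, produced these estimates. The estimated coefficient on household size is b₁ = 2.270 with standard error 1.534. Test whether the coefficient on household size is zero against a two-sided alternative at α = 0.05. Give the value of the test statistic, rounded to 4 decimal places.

H₀: β₁ = 0 vs H₁: β₁ ≠ 0.
t = (b₁ − β₁⁰)/SE = 2.270 / 1.534 = 1.4798.
df = n − k − 1 = 93 − 3 − 1 = 89.
Two-sided p ≈ 0.1425, which is ≥ 0.05, so fail to reject H₀.
The data do not give significant evidence of an association between household size and electricity consumption, after adjusting for the other predictors.

t = 1.4798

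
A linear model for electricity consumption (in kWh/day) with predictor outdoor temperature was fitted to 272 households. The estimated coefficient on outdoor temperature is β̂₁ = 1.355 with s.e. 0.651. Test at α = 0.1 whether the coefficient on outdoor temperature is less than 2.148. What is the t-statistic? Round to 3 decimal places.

H₀: β₁ = 2.148 vs H₁: β₁ < 2.148.
t = (β̂₁ − β₁⁰)/SE = (1.355 − 2.148) / 0.651 = -1.218.
df = n − 2 = 272 − 2 = 270.
One-sided p ≈ 0.1121, which is ≥ 0.1, so fail to reject H₀.
The data do not give significant evidence that the true slope on outdoor temperature is below 2.148 kWh/day per unit.

t = -1.218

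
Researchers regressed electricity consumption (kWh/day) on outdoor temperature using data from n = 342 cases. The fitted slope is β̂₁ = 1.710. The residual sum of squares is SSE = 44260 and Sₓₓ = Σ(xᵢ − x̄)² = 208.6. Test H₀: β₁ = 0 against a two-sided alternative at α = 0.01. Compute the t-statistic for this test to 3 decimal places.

MSE = SSE/(n − 2) = 44260/340 = 130.176.
SE(β̂₁) = √(MSE/Sₓₓ) = √(130.176/208.6) = 0.789967.
t = 1.710 / 0.789967 = 2.165.
df = n − 2 = 340.
Two-sided p ≈ 0.0311, which is ≥ 0.01, so fail to reject H₀.
The data do not give significant evidence of an association between outdoor temperature and electricity consumption.

t = 2.165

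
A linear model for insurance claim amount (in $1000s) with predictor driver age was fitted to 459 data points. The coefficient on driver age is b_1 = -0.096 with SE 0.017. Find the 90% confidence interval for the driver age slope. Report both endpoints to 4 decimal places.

df = n − 2 = 459 − 2 = 457.
t* = t_{0.05, 457} = 1.648195.
Margin = t* × SE = 1.648195 × 0.017 = 0.028019.
CI: -0.096 ± 0.028019 → (-0.1240, -0.0680).
With 90% confidence, each one-unit increase in driver age is associated with a change of between -0.1240 and -0.0680 $1000s in insurance claim amount.

(-0.1240, -0.0680)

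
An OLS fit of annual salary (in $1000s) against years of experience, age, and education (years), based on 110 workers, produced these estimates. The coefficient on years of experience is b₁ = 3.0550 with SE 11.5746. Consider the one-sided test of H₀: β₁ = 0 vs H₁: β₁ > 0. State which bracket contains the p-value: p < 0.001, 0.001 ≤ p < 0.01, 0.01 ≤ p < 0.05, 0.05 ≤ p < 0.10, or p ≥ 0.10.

t = 3.0550 / 11.5746 = 0.264.
df = n − k − 1 = 110 − 3 − 1 = 106.
One-sided p = P(T_{106} > t) ≈ 0.3962.
So p ≥ 0.10.

p ≥ 0.10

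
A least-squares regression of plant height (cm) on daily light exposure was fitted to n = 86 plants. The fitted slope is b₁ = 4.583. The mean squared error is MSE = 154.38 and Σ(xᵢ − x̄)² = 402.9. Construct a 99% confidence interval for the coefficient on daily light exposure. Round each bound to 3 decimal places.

(2.952, 6.214)

SE(b₁) = √(MSE/Sₓₓ) = √(154.38/402.9) = 0.619009.
df = n − 2 = 84.
t* = t_{0.005, 84} = 2.635632.
Margin = t* × SE = 2.635632 × 0.619009 = 1.63148.
CI: 4.583 ± 1.63148 → (2.952, 6.214).
With 99% confidence, each one-unit increase in daily light exposure is associated with a change of between 2.952 and 6.214 cm in plant height.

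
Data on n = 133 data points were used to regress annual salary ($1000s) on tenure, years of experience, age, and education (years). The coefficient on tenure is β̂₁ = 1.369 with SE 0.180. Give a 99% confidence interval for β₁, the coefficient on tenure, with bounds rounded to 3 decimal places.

(0.898, 1.840)

df = n − k − 1 = 133 − 4 − 1 = 128.
t* = t_{0.005, 128} = 2.614785.
Margin = t* × SE = 2.614785 × 0.180 = 0.47066.
CI: 1.369 ± 0.47066 → (0.898, 1.840).
With 99% confidence, each one-unit increase in tenure is associated with a change of between 0.898 and 1.840 $1000s in annual salary, holding the other predictors fixed.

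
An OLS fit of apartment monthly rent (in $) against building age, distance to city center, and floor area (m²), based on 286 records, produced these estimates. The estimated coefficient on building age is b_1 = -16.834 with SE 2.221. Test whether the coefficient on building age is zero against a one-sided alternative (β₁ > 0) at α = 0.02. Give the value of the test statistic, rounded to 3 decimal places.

t = -7.579

H₀: β₁ = 0 vs H₁: β₁ > 0.
t = (b_1 − β₁⁰)/SE = -16.834 / 2.221 = -7.579.
df = n − k − 1 = 286 − 3 − 1 = 282.
One-sided p ≈ 1.0000, which is ≥ 0.02, so fail to reject H₀.
The data do not give significant evidence that the true slope on building age is positive, holding the other predictors fixed.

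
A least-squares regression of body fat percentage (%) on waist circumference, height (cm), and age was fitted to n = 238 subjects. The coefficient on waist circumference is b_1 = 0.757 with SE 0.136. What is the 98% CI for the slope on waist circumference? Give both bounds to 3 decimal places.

df = n − k − 1 = 238 − 3 − 1 = 234.
t* = t_{0.01, 234} = 2.342389.
Margin = t* × SE = 2.342389 × 0.136 = 0.31856.
CI: 0.757 ± 0.31856 → (0.438, 1.076).
With 98% confidence, each one-unit increase in waist circumference is associated with a change of between 0.438 and 1.076 % in body fat percentage, holding the other predictors fixed.

(0.438, 1.076)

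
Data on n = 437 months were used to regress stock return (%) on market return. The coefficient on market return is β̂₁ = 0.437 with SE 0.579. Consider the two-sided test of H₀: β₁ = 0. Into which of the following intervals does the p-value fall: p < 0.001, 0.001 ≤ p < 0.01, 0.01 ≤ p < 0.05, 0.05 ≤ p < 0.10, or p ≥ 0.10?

p ≥ 0.10

t = 0.437 / 0.579 = 0.755.
df = n − 2 = 437 − 2 = 435.
Two-sided p = 2·P(T_{435} > |t|) ≈ 0.4508.
So p ≥ 0.10.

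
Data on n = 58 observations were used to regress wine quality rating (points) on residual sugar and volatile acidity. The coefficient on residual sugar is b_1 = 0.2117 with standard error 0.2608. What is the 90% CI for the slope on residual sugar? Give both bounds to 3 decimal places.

df = n − k − 1 = 58 − 2 − 1 = 55.
t* = t_{0.05, 55} = 1.673034.
Margin = t* × SE = 1.673034 × 0.2608 = 0.43633.
CI: 0.2117 ± 0.43633 → (-0.225, 0.648).
With 90% confidence, each one-unit increase in residual sugar is associated with a change of between -0.225 and 0.648 points in wine quality rating, holding the other predictors fixed.

(-0.225, 0.648)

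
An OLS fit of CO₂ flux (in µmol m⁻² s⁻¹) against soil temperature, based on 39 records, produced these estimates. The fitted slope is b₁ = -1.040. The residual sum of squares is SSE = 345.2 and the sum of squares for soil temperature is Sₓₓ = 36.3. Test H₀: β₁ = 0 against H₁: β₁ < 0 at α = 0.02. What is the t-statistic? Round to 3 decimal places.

t = -2.051

MSE = SSE/(n − 2) = 345.2/37 = 9.32973.
SE(b₁) = √(MSE/Sₓₓ) = √(9.32973/36.3) = 0.506969.
t = -1.040 / 0.506969 = -2.051.
df = n − 2 = 37.
One-sided p ≈ 0.0237, which is ≥ 0.02, so fail to reject H₀.
The data do not give significant evidence that the true slope on soil temperature is negative.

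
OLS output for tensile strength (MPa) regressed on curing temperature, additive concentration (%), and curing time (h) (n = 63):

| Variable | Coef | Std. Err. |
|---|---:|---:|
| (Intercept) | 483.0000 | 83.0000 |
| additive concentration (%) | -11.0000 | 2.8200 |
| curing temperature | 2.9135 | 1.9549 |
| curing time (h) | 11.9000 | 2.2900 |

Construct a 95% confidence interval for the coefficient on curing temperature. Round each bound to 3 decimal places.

Read off: b = 2.9135, SE = 1.9549 for curing temperature.
df = n − k − 1 = 63 − 3 − 1 = 59.
t* = t_{0.025, 59} = 2.000995.
Margin = t* × SE = 2.000995 × 1.9549 = 3.91175.
CI: 2.9135 ± 3.91175 → (-0.998, 6.825).

(-0.998, 6.825)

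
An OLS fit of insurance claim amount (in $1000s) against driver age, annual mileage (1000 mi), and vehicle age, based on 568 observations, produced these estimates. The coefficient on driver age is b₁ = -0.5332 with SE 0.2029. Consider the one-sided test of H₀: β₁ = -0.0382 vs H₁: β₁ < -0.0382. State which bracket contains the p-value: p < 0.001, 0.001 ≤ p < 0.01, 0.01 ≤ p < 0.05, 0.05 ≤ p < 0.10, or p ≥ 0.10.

0.001 ≤ p < 0.01

t = (-0.5332 − (-0.0382)) / 0.2029 = -2.440.
df = n − k − 1 = 568 − 3 − 1 = 564.
One-sided p = P(T_{564} < t) ≈ 0.0075.
So 0.001 ≤ p < 0.01.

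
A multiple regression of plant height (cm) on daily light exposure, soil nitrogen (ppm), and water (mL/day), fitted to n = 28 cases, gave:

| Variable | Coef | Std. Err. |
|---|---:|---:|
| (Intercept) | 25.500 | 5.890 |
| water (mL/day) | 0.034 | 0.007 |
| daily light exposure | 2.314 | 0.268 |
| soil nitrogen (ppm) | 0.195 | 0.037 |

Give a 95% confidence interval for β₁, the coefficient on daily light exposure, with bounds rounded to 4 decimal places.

(1.7609, 2.8671)

Read off: b = 2.314, SE = 0.268 for daily light exposure.
df = n − k − 1 = 28 − 3 − 1 = 24.
t* = t_{0.025, 24} = 2.063899.
Margin = t* × SE = 2.063899 × 0.268 = 0.553125.
CI: 2.314 ± 0.553125 → (1.7609, 2.8671).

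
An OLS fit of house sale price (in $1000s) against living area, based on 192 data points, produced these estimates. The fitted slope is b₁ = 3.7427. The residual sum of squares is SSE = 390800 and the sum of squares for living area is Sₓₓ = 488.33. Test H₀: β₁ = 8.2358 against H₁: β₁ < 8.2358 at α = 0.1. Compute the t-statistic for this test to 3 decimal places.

MSE = SSE/(n − 2) = 390800/190 = 2056.84.
SE(b₁) = √(MSE/Sₓₓ) = √(2056.84/488.33) = 2.05231.
t = (3.7427 − 8.2358) / 2.05231 = -2.189.
df = n − 2 = 190.
One-sided p ≈ 0.0149, which is < 0.1, so reject H₀.
There is evidence that the true slope on living area is below 8.2358 $1000s per unit.

t = -2.189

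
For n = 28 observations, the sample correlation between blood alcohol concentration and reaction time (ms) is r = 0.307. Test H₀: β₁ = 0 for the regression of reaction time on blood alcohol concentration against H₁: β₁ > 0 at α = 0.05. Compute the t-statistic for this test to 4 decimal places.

t = 1.6448

t = r·√(n − 2)/√(1 − r²) = 0.307·√26/√0.905751 = 1.6448.
df = n − 2 = 26.
One-sided p ≈ 0.0560, which is ≥ 0.05, so fail to reject H₀.
The data do not give significant evidence of a linear association between blood alcohol concentration and reaction time.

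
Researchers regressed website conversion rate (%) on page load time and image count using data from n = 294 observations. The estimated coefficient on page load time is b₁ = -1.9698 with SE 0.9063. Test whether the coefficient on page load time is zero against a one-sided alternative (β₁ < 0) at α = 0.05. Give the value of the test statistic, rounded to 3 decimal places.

t = -2.173

H₀: β₁ = 0 vs H₁: β₁ < 0.
t = (b₁ − β₁⁰)/SE = -1.9698 / 0.9063 = -2.173.
df = n − k − 1 = 294 − 2 − 1 = 291.
One-sided p ≈ 0.0153, which is < 0.05, so reject H₀.
There is evidence that the true slope on page load time is negative, holding the other predictors fixed.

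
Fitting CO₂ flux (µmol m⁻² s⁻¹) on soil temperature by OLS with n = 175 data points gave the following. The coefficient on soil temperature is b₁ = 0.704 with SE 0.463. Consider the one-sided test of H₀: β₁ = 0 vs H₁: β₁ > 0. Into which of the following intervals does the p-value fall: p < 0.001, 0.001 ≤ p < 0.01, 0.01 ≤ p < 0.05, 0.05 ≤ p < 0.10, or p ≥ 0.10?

t = 0.704 / 0.463 = 1.521.
df = n − 2 = 175 − 2 = 173.
One-sided p = P(T_{173} > t) ≈ 0.0651.
So 0.05 ≤ p < 0.10.

0.05 ≤ p < 0.10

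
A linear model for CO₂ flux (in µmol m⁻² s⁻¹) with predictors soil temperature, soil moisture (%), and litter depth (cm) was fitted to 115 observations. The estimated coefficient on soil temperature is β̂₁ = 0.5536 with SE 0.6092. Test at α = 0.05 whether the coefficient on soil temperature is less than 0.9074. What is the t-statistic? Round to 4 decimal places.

H₀: β₁ = 0.9074 vs H₁: β₁ < 0.9074.
t = (β̂₁ − β₁⁰)/SE = (0.5536 − 0.9074) / 0.6092 = -0.5808.
df = n − k − 1 = 115 − 3 − 1 = 111.
One-sided p ≈ 0.2813, which is ≥ 0.05, so fail to reject H₀.
The data do not give significant evidence that the true slope on soil temperature is below 0.9074 µmol m⁻² s⁻¹ per unit, holding the other predictors fixed.

t = -0.5808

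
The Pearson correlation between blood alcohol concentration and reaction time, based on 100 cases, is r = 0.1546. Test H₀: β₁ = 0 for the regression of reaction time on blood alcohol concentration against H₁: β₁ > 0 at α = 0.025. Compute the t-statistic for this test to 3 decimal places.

t = r·√(n − 2)/√(1 − r²) = 0.1546·√98/√0.976099 = 1.549.
df = n − 2 = 98.
One-sided p ≈ 0.0623, which is ≥ 0.025, so fail to reject H₀.
The data do not give significant evidence of a linear association between blood alcohol concentration and reaction time.

t = 1.549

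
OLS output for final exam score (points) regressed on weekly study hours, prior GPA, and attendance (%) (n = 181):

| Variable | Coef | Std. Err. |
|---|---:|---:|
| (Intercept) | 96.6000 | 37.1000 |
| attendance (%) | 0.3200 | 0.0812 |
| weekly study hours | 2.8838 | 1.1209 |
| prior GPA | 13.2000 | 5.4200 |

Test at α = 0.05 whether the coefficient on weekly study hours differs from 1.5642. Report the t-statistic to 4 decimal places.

t = 1.1773

Read off: b = 2.8838, SE = 1.1209 for weekly study hours.
H₀: β₁ = 1.5642 vs H₁: β₁ ≠ 1.5642.
t = (2.8838 − 1.5642) / 1.1209 = 1.1773.
df = n − k − 1 = 181 − 3 − 1 = 177.
Two-sided p ≈ 0.2407, which is ≥ 0.05, so fail to reject H₀.
The data are consistent with a true slope of 1.5642 points per unit of weekly study hours, holding the other predictors fixed.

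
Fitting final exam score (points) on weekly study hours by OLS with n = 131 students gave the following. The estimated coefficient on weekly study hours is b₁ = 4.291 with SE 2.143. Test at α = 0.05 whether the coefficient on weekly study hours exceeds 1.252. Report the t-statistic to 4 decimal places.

t = 1.4181

H₀: β₁ = 1.252 vs H₁: β₁ > 1.252.
t = (b₁ − β₁⁰)/SE = (4.291 − 1.252) / 2.143 = 1.4181.
df = n − 2 = 131 − 2 = 129.
One-sided p ≈ 0.0793, which is ≥ 0.05, so fail to reject H₀.
The data do not give significant evidence that the true slope on weekly study hours exceeds 1.252 points per unit.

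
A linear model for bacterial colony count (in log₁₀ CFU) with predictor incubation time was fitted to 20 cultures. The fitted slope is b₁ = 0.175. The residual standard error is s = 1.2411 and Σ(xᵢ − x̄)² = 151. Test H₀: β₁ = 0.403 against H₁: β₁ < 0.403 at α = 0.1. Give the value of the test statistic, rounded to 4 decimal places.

t = -2.2574

SE(b₁) = s/√Sₓₓ = 1.2411/√151 = 0.100999.
t = (0.175 − 0.403) / 0.100999 = -2.2574.
df = n − 2 = 18.
One-sided p ≈ 0.0183, which is < 0.1, so reject H₀.
There is evidence that the true slope on incubation time is below 0.403 log₁₀ CFU per unit.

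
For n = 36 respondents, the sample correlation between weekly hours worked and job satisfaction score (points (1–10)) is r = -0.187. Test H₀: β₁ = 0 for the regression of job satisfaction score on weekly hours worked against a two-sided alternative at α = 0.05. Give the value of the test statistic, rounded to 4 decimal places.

t = -1.1100

t = r·√(n − 2)/√(1 − r²) = -0.187·√34/√0.965031 = -1.1100.
df = n − 2 = 34.
Two-sided p ≈ 0.2748, which is ≥ 0.05, so fail to reject H₀.
The data do not give significant evidence of a linear association between weekly hours worked and job satisfaction score.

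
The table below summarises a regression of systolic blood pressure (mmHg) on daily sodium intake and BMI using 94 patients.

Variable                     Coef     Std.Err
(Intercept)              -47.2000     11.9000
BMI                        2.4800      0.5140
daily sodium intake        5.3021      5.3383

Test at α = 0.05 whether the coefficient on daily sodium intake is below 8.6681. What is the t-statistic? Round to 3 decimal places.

t = -0.631

Read off: b = 5.3021, SE = 5.3383 for daily sodium intake.
H₀: β₁ = 8.6681 vs H₁: β₁ < 8.6681.
t = (5.3021 − 8.6681) / 5.3383 = -0.631.
df = n − k − 1 = 94 − 2 − 1 = 91.
One-sided p ≈ 0.2650, which is ≥ 0.05, so fail to reject H₀.
The data do not give significant evidence that the true slope on daily sodium intake is below 8.6681 mmHg per unit, holding the other predictors fixed.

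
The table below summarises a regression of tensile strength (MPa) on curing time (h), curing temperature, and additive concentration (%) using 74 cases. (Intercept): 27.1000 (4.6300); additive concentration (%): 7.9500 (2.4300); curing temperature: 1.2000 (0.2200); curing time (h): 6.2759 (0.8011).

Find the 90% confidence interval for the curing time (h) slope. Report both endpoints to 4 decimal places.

(4.9405, 7.6113)

Read off: b = 6.2759, SE = 0.8011 for curing time (h).
df = n − k − 1 = 74 − 3 − 1 = 70.
t* = t_{0.05, 70} = 1.666914.
Margin = t* × SE = 1.666914 × 0.8011 = 1.335365.
CI: 6.2759 ± 1.335365 → (4.9405, 7.6113).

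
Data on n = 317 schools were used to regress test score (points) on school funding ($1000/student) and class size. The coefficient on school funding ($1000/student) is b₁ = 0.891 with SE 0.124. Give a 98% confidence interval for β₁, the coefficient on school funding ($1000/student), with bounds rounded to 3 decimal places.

df = n − k − 1 = 317 − 2 − 1 = 314.
t* = t_{0.01, 314} = 2.338282.
Margin = t* × SE = 2.338282 × 0.124 = 0.28995.
CI: 0.891 ± 0.28995 → (0.601, 1.181).
With 98% confidence, each one-unit increase in school funding ($1000/student) is associated with a change of between 0.601 and 1.181 points in test score, holding the other predictors fixed.

(0.601, 1.181)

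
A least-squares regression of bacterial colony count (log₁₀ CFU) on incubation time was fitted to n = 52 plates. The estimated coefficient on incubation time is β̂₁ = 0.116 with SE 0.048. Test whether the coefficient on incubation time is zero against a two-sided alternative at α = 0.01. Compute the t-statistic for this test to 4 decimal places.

t = 2.4167

H₀: β₁ = 0 vs H₁: β₁ ≠ 0.
t = (β̂₁ − β₁⁰)/SE = 0.116 / 0.048 = 2.4167.
df = n − 2 = 52 − 2 = 50.
Two-sided p ≈ 0.0194, which is ≥ 0.01, so fail to reject H₀.
The data do not give significant evidence of an association between incubation time and bacterial colony count.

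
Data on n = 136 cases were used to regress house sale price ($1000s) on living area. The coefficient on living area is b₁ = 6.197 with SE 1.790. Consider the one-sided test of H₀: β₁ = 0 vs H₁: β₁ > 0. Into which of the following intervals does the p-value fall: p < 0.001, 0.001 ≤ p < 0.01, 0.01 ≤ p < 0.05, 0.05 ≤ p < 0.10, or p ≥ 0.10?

t = 6.197 / 1.790 = 3.462.
df = n − 2 = 136 − 2 = 134.
One-sided p = P(T_{134} > t) ≈ 0.0004.
So p < 0.001.

p < 0.001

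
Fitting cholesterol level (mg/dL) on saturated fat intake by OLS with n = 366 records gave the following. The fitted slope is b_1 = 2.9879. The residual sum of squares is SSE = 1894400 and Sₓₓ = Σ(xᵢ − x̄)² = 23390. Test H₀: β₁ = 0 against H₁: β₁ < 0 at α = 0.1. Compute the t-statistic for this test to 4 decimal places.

MSE = SSE/(n − 2) = 1894400/364 = 5204.4.
SE(b_1) = √(MSE/Sₓₓ) = √(5204.4/23390) = 0.471705.
t = 2.9879 / 0.471705 = 6.3343.
df = n − 2 = 364.
One-sided p ≈ 1.0000, which is ≥ 0.1, so fail to reject H₀.
The data do not give significant evidence that the true slope on saturated fat intake is negative.

t = 6.3343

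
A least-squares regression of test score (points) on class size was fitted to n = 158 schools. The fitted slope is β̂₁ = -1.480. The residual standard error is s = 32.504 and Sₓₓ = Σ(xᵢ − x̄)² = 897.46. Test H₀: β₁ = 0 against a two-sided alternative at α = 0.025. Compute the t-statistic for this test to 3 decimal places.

t = -1.364

SE(β̂₁) = s/√Sₓₓ = 32.504/√897.46 = 1.085.
t = -1.480 / 1.085 = -1.364.
df = n − 2 = 156.
Two-sided p ≈ 0.1745, which is ≥ 0.025, so fail to reject H₀.
The data do not give significant evidence of an association between class size and test score.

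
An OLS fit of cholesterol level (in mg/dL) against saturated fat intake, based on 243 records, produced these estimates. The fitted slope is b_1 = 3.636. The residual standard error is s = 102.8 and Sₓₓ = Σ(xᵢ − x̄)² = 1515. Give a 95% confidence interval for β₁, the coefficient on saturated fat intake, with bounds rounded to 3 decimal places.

SE(b_1) = s/√Sₓₓ = 102.8/√1515 = 2.64111.
df = n − 2 = 241.
t* = t_{0.025, 241} = 1.969856.
Margin = t* × SE = 1.969856 × 2.64111 = 5.20261.
CI: 3.636 ± 5.20261 → (-1.567, 8.839).
With 95% confidence, each one-unit increase in saturated fat intake is associated with a change of between -1.567 and 8.839 mg/dL in cholesterol level.

(-1.567, 8.839)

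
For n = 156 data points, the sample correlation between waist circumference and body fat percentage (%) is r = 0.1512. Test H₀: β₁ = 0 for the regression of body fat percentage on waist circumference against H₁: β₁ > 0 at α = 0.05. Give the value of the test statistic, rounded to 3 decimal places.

t = r·√(n − 2)/√(1 − r²) = 0.1512·√154/√0.977139 = 1.898.
df = n − 2 = 154.
One-sided p ≈ 0.0298, which is < 0.05, so reject H₀.
There is evidence of a linear association between waist circumference and body fat percentage.

t = 1.898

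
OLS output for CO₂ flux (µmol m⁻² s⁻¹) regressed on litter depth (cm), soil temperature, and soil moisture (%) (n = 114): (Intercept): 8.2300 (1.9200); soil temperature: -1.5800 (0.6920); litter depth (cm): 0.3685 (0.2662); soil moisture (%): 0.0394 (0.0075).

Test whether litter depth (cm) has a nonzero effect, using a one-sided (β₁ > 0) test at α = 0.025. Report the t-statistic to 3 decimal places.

t = 1.384

Read off: b = 0.3685, SE = 0.2662 for litter depth (cm).
H₀: β₁ = 0 vs H₁: β₁ > 0.
t = 0.3685 / 0.2662 = 1.384.
df = n − k − 1 = 114 − 3 − 1 = 110.
One-sided p ≈ 0.0845, which is ≥ 0.025, so fail to reject H₀.
The data do not give significant evidence that the true slope on litter depth (cm) is positive, holding the other predictors fixed.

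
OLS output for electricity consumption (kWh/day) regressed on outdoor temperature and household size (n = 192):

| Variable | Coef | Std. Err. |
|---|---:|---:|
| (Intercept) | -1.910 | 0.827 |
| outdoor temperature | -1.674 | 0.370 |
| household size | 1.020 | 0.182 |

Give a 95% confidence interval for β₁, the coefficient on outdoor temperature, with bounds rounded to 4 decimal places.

(-2.4039, -0.9441)

Read off: b = -1.674, SE = 0.370 for outdoor temperature.
df = n − k − 1 = 192 − 2 − 1 = 189.
t* = t_{0.025, 189} = 1.972595.
Margin = t* × SE = 1.972595 × 0.370 = 0.729860.
CI: -1.674 ± 0.729860 → (-2.4039, -0.9441).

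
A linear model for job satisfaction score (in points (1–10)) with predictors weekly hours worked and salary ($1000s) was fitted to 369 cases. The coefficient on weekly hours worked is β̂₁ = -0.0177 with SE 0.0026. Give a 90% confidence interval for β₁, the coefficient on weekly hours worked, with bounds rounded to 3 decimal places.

df = n − k − 1 = 369 − 2 − 1 = 366.
t* = t_{0.05, 366} = 1.649028.
Margin = t* × SE = 1.649028 × 0.0026 = 0.00429.
CI: -0.0177 ± 0.00429 → (-0.022, -0.013).
With 90% confidence, each one-unit increase in weekly hours worked is associated with a change of between -0.022 and -0.013 points (1–10) in job satisfaction score, holding the other predictors fixed.

(-0.022, -0.013)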